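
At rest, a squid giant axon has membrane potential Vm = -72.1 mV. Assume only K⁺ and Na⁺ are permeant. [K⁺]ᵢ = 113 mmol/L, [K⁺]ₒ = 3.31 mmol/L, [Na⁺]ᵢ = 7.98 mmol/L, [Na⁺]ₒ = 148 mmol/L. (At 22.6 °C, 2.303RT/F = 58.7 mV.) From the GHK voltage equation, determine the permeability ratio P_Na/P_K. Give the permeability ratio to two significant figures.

Let α = P_Na/P_K. GHK: Vm = 58.7·log₁₀[(Kₒ + α·Naₒ)/(Kᵢ + α·Naᵢ)].
10^(Vm/58.7) = 10^(-72.1/58.7) = 0.059118
So 0.059118·(Kᵢ + α·Naᵢ) = Kₒ + α·Naₒ → α = (0.059118·113.0 − 3.31) / (148.0 − 0.059118·7.98)
α = (6.68 − 3.31) / (148.0 − 0.4718) = 3.37/147.5 = 0.02285

0.023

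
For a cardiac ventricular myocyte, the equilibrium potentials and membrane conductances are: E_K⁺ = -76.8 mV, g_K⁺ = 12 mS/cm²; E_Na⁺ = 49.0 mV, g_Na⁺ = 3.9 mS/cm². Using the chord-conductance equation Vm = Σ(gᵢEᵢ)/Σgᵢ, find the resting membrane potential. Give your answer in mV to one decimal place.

-45.9 mV

Σ gᵢEᵢ = 12·(-76.8) + 3.9·(49.0) = -730.50
Σ gᵢ = 12 + 3.9 = 15.9
Vm = -730.50 / 15.9 = -45.94 mV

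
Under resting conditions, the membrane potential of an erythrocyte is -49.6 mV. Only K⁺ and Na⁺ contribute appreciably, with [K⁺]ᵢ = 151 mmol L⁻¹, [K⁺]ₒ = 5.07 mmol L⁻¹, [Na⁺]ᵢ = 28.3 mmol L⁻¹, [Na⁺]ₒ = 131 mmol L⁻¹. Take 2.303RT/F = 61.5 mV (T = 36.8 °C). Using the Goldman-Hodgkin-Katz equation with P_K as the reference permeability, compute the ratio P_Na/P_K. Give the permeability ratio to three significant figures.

Let α = P_Na/P_K. GHK: Vm = 61.5·log₁₀[(Kₒ + α·Naₒ)/(Kᵢ + α·Naᵢ)].
10^(Vm/61.5) = 10^(-49.6/61.5) = 0.15613
So 0.15613·(Kᵢ + α·Naᵢ) = Kₒ + α·Naₒ → α = (0.15613·151.0 − 5.07) / (131.0 − 0.15613·28.3)
α = (23.58 − 5.07) / (131.0 − 4.419) = 18.51/126.6 = 0.1462

0.146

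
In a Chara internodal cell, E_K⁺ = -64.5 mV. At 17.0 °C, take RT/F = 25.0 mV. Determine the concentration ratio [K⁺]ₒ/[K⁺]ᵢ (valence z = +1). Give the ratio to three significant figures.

ln([out]/[in]) = E·z/(25.0) = -64.5 × 1 / 25.0 = -2.5800
[out]/[in] = e^(-2.5800) = 0.07577

0.0758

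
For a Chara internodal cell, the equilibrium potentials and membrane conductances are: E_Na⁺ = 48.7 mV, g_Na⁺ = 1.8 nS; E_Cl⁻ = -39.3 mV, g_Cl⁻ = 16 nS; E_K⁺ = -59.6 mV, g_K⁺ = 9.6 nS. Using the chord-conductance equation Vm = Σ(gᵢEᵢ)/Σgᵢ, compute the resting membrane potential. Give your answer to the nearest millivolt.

Σ gᵢEᵢ = 1.8·(48.7) + 16·(-39.3) + 9.6·(-59.6) = -1113.30
Σ gᵢ = 1.8 + 16 + 9.6 = 27.4
Vm = -1113.30 / 27.4 = -40.63 mV

-41 mV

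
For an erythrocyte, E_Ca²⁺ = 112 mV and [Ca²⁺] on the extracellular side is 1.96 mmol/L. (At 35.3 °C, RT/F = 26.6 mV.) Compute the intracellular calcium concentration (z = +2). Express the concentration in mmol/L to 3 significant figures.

0.000432 mmol/L

Nernst: E = (26.6/2) · ln([out]/[in]), so ln([out]/[in]) = 112.0 × 2 / 26.6 = 8.4211.
[out]/[in] = e^(8.4211) = 4542.
[in] = 1.96 / 4542 = 0.0004316 mmol/L.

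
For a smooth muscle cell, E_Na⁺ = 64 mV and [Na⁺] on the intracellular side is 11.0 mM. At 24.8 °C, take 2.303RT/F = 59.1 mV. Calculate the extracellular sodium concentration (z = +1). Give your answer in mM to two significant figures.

Nernst: E = (59.1/1) · log₁₀([out]/[in]), so log₁₀([out]/[in]) = 64.0 × 1 / 59.1 = 1.0829.
[out]/[in] = 10^(1.0829) = 12.1.
[out] = 12.1 × 11.0 = 133.1 mM.

130 mM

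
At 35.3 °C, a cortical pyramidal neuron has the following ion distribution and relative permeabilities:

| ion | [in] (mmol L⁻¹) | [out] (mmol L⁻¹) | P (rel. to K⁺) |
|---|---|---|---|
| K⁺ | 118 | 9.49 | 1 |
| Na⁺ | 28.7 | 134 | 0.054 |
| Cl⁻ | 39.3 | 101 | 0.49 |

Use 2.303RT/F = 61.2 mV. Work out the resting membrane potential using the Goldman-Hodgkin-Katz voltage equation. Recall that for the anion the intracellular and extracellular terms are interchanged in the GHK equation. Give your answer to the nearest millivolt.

Vm = 61.2 · log₁₀[(Σ P·[cation]ₒ + Σ P·[anion]ᵢ) / (Σ P·[cation]ᵢ + Σ P·[anion]ₒ)]
Numerator = 1×9.49 + 0.054×134 + 0.49×39.3 = 35.98
Denominator = 1×118 + 0.054×28.7 + 0.49×101 = 169
Vm = 61.2 · log₁₀(0.21287) = 61.2 × (-0.6719) = -41.12 mV

-41 mV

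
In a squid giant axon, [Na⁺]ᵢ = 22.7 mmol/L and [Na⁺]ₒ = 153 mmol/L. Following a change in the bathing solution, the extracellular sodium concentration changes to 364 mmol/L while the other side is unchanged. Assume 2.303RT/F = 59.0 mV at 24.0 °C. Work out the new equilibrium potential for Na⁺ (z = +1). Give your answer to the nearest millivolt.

71 mV

After the shift: [Na⁺]_out = 364, [Na⁺]_in = 22.7 mmol/L.
E_new = (59.0/1)·log₁₀(364/22.7) = 59.00 · (1.2051) = 71.10 mV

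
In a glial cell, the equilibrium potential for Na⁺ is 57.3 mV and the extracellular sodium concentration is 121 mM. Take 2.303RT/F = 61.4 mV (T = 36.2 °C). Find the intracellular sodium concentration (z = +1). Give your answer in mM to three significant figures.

Nernst: E = (61.4/1) · log₁₀([out]/[in]), so log₁₀([out]/[in]) = 57.3 × 1 / 61.4 = 0.9332.
[out]/[in] = 10^(0.9332) = 8.575.
[in] = 121 / 8.575 = 14.11 mM.

14.1 mM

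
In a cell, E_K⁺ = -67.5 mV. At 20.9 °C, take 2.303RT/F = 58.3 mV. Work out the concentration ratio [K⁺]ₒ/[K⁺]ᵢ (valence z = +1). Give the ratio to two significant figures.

0.070

log₁₀([out]/[in]) = E·z/(58.3) = -67.5 × 1 / 58.3 = -1.1578
[out]/[in] = 10^(-1.1578) = 0.06953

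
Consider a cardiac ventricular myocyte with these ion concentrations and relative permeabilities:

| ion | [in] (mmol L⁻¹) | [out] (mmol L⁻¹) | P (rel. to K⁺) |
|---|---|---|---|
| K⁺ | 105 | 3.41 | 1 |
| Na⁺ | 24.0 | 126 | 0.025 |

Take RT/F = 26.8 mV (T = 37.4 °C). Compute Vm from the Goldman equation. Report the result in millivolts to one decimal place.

Vm = 26.8 · ln[(Σ P·[cation]ₒ + Σ P·[anion]ᵢ) / (Σ P·[cation]ᵢ + Σ P·[anion]ₒ)]
Numerator = 1×3.41 + 0.025×126 = 6.56
Denominator = 1×105 + 0.025×24.0 = 105.6
Vm = 26.8 · ln(0.062121) = 26.8 × (-2.7787) = -74.47 mV

-74.5 mV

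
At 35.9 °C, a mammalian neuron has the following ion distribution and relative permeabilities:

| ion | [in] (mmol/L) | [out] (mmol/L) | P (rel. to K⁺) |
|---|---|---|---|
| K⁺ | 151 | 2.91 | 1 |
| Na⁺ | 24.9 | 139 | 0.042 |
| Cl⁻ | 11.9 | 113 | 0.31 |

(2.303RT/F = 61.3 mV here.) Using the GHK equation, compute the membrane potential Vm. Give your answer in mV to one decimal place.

Vm = 61.3 · log₁₀[(Σ P·[cation]ₒ + Σ P·[anion]ᵢ) / (Σ P·[cation]ᵢ + Σ P·[anion]ₒ)]
Numerator = 1×2.91 + 0.042×139 + 0.31×11.9 = 12.44
Denominator = 1×151 + 0.042×24.9 + 0.31×113 = 187.1
Vm = 61.3 · log₁₀(0.066481) = 61.3 × (-1.1773) = -72.17 mV

-72.2 mV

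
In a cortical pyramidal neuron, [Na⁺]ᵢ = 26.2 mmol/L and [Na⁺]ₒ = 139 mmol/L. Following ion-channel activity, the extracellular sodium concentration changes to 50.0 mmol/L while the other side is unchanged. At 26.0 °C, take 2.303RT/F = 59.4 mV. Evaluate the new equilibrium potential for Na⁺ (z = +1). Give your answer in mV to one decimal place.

After the shift: [Na⁺]_out = 50.0, [Na⁺]_in = 26.2 mmol/L.
E_new = (59.4/1)·log₁₀(50.0/26.2) = 59.40 · (0.2807) = 16.67 mV

16.7 mV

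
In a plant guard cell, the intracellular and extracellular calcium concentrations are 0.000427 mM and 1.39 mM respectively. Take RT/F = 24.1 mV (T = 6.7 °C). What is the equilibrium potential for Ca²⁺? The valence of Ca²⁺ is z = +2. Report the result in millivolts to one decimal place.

97.5 mV

E = (24.1/z) · ln([Ca²⁺]_out/[Ca²⁺]_in) with z = +2.
= (24.1/2) · ln(1.39/0.000427) = 12.05 · ln(3255)
= 12.05 · (8.0880) = 97.46 mV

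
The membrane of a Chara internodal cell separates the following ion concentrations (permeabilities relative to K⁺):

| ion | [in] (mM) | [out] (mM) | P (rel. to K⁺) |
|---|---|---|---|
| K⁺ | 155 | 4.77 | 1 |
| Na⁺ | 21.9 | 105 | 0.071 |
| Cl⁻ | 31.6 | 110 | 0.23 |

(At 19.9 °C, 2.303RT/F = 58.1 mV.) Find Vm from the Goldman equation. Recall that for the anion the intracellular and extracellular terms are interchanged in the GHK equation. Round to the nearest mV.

Vm = 58.1 · log₁₀[(Σ P·[cation]ₒ + Σ P·[anion]ᵢ) / (Σ P·[cation]ᵢ + Σ P·[anion]ₒ)]
Numerator = 1×4.77 + 0.071×105 + 0.23×31.6 = 19.49
Denominator = 1×155 + 0.071×21.9 + 0.23×110 = 181.9
Vm = 58.1 · log₁₀(0.10719) = 58.1 × (-0.9698) = -56.35 mV

-56 mV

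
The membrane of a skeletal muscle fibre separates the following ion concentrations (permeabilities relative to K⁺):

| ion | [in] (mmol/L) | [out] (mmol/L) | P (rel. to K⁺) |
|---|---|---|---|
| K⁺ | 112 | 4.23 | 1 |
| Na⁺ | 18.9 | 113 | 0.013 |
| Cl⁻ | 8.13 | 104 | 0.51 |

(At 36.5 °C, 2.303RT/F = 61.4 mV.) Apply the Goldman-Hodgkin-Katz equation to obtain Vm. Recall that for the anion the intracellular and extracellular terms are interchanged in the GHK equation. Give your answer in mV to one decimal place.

Vm = 61.4 · log₁₀[(Σ P·[cation]ₒ + Σ P·[anion]ᵢ) / (Σ P·[cation]ᵢ + Σ P·[anion]ₒ)]
Numerator = 1×4.23 + 0.013×113 + 0.51×8.13 = 9.845
Denominator = 1×112 + 0.013×18.9 + 0.51×104 = 165.3
Vm = 61.4 · log₁₀(0.059565) = 61.4 × (-1.2250) = -75.22 mV

-75.2 mV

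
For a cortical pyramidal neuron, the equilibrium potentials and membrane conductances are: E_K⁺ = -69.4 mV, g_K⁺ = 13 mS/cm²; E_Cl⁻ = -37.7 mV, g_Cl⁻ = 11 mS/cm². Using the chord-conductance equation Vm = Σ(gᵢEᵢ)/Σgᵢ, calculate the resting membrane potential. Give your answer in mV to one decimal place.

Σ gᵢEᵢ = 13·(-69.4) + 11·(-37.7) = -1316.90
Σ gᵢ = 13 + 11 = 24
Vm = -1316.90 / 24 = -54.87 mV

-54.9 mV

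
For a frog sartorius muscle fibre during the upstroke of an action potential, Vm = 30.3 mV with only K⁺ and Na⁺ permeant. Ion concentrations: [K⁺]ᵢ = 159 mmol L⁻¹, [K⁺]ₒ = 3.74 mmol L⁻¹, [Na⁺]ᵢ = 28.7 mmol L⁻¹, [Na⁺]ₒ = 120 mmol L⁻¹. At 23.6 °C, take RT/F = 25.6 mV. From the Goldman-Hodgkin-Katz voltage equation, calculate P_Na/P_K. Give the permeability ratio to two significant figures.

Let α = P_Na/P_K. GHK: Vm = 25.6·ln[(Kₒ + α·Naₒ)/(Kᵢ + α·Naᵢ)].
e^(Vm/25.6) = e^(30.3/25.6) = 3.2661
So 3.2661·(Kᵢ + α·Naᵢ) = Kₒ + α·Naₒ → α = (3.2661·159.0 − 3.74) / (120.0 − 3.2661·28.7)
α = (519.3 − 3.74) / (120.0 − 93.74) = 515.6/26.26 = 19.63

20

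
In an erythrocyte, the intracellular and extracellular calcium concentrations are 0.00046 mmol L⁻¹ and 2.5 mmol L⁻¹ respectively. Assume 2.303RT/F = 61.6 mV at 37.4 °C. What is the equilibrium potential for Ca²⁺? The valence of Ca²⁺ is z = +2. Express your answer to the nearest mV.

115 mV

E = (61.6/z) · log₁₀([Ca²⁺]_out/[Ca²⁺]_in) with z = +2.
= (61.6/2) · log₁₀(2.5/0.00046) = 30.80 · log₁₀(5435)
= 30.80 · (3.7352) = 115.04 mV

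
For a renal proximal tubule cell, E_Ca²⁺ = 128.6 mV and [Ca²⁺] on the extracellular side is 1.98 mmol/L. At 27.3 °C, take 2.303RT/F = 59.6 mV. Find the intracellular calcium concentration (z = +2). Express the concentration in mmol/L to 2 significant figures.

0.000096 mmol/L

Nernst: E = (59.6/2) · log₁₀([out]/[in]), so log₁₀([out]/[in]) = 128.6 × 2 / 59.6 = 4.3154.
[out]/[in] = 10^(4.3154) = 2.067e+04.
[in] = 1.98 / 2.067e+04 = 9.577e-05 mmol/L.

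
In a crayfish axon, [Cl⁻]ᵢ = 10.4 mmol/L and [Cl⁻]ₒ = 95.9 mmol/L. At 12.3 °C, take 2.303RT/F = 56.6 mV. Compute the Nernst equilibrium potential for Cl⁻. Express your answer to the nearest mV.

-55 mV

E = (56.6/z) · log₁₀([Cl⁻]_out/[Cl⁻]_in) with z = -1.
For an anion, dividing by z = -1 reverses the sign.
= (56.6/-1) · log₁₀(95.9/10.4) = -56.60 · log₁₀(9.221)
= -56.60 · (0.9648) = -54.61 mV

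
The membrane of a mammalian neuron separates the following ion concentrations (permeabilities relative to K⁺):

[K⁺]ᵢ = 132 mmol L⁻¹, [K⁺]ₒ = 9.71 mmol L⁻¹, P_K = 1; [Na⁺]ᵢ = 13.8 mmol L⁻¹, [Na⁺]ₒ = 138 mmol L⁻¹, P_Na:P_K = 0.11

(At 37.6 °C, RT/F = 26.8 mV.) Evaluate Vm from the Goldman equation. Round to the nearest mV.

Vm = 26.8 · ln[(Σ P·[cation]ₒ + Σ P·[anion]ᵢ) / (Σ P·[cation]ᵢ + Σ P·[anion]ₒ)]
Numerator = 1×9.71 + 0.11×138 = 24.89
Denominator = 1×132 + 0.11×13.8 = 133.5
Vm = 26.8 · ln(0.18642) = 26.8 × (-1.6798) = -45.02 mV

-45 mV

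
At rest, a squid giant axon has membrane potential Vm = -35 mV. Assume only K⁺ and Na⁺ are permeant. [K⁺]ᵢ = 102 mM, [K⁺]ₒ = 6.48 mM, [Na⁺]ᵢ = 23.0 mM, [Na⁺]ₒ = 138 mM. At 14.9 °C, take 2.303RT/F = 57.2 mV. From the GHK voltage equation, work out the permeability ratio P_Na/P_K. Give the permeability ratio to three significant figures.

Let α = P_Na/P_K. GHK: Vm = 57.2·log₁₀[(Kₒ + α·Naₒ)/(Kᵢ + α·Naᵢ)].
10^(Vm/57.2) = 10^(-35.0/57.2) = 0.24441
So 0.24441·(Kᵢ + α·Naᵢ) = Kₒ + α·Naₒ → α = (0.24441·102.0 − 6.48) / (138.0 − 0.24441·23.0)
α = (24.93 − 6.48) / (138.0 − 5.621) = 18.45/132.4 = 0.1394

0.139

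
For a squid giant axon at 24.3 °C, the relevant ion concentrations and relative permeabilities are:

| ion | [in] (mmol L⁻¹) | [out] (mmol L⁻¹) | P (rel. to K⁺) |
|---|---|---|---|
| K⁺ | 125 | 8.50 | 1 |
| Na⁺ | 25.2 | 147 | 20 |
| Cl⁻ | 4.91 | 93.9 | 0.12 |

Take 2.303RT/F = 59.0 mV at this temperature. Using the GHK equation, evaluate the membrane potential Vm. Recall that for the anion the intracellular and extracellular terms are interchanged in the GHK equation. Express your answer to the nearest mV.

39 mV

Vm = 59.0 · log₁₀[(Σ P·[cation]ₒ + Σ P·[anion]ᵢ) / (Σ P·[cation]ᵢ + Σ P·[anion]ₒ)]
Numerator = 1×8.50 + 20×147 + 0.12×4.91 = 2949
Denominator = 1×125 + 20×25.2 + 0.12×93.9 = 640.3
Vm = 59.0 · log₁₀(4.606) = 59.0 × (0.6633) = 39.14 mV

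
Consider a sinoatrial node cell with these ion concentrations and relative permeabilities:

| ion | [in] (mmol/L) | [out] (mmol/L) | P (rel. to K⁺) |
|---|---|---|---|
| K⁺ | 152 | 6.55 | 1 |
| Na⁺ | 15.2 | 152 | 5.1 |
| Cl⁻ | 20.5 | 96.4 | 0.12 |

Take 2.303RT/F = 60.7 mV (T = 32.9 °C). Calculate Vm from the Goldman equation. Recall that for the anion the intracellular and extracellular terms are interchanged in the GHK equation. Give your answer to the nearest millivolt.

31 mV

Vm = 60.7 · log₁₀[(Σ P·[cation]ₒ + Σ P·[anion]ᵢ) / (Σ P·[cation]ᵢ + Σ P·[anion]ₒ)]
Numerator = 1×6.55 + 5.1×152 + 0.12×20.5 = 784.2
Denominator = 1×152 + 5.1×15.2 + 0.12×96.4 = 241.1
Vm = 60.7 · log₁₀(3.2528) = 60.7 × (0.5123) = 31.09 mV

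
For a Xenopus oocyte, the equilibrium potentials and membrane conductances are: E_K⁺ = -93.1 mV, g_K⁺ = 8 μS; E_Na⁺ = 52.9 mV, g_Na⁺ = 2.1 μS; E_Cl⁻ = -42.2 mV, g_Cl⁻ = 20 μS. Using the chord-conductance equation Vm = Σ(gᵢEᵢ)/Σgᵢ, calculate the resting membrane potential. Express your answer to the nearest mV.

-49 mV

Σ gᵢEᵢ = 8·(-93.1) + 2.1·(52.9) + 20·(-42.2) = -1477.71
Σ gᵢ = 8 + 2.1 + 20 = 30.1
Vm = -1477.71 / 30.1 = -49.09 mV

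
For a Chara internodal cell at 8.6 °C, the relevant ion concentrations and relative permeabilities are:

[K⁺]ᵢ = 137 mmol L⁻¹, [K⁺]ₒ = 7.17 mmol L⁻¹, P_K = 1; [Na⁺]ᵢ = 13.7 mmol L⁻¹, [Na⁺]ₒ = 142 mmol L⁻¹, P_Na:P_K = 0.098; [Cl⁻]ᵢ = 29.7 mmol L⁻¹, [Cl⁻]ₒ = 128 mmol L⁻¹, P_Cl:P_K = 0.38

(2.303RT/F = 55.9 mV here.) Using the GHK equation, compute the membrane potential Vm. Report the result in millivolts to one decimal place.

Vm = 55.9 · log₁₀[(Σ P·[cation]ₒ + Σ P·[anion]ᵢ) / (Σ P·[cation]ᵢ + Σ P·[anion]ₒ)]
Numerator = 1×7.17 + 0.098×142 + 0.38×29.7 = 32.37
Denominator = 1×137 + 0.098×13.7 + 0.38×128 = 187
Vm = 55.9 · log₁₀(0.17313) = 55.9 × (-0.7616) = -42.58 mV

-42.6 mV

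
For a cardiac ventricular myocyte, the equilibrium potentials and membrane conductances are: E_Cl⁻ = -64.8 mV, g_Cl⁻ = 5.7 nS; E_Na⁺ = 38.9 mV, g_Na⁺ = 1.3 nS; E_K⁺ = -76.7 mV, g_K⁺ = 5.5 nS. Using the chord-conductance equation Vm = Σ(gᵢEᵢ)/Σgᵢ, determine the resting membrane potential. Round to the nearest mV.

Σ gᵢEᵢ = 5.7·(-64.8) + 1.3·(38.9) + 5.5·(-76.7) = -740.64
Σ gᵢ = 5.7 + 1.3 + 5.5 = 12.5
Vm = -740.64 / 12.5 = -59.25 mV

-59 mV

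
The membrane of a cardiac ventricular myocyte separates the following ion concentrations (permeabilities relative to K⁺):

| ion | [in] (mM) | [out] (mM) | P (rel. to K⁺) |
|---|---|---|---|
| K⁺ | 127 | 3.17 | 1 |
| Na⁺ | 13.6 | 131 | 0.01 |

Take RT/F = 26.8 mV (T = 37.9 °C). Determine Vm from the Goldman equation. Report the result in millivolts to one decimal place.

Vm = 26.8 · ln[(Σ P·[cation]ₒ + Σ P·[anion]ᵢ) / (Σ P·[cation]ᵢ + Σ P·[anion]ₒ)]
Numerator = 1×3.17 + 0.01×131 = 4.48
Denominator = 1×127 + 0.01×13.6 = 127.1
Vm = 26.8 · ln(0.035238) = 26.8 × (-3.3456) = -89.66 mV

-89.7 mV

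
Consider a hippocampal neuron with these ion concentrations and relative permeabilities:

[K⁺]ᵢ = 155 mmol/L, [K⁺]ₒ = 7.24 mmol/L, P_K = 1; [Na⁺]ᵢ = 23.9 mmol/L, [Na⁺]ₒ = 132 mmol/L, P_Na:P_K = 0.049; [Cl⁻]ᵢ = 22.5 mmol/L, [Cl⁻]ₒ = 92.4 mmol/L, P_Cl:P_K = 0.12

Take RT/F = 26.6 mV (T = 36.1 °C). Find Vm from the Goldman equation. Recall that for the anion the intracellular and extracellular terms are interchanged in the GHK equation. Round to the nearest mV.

-62 mV

Vm = 26.6 · ln[(Σ P·[cation]ₒ + Σ P·[anion]ᵢ) / (Σ P·[cation]ᵢ + Σ P·[anion]ₒ)]
Numerator = 1×7.24 + 0.049×132 + 0.12×22.5 = 16.41
Denominator = 1×155 + 0.049×23.9 + 0.12×92.4 = 167.3
Vm = 26.6 · ln(0.098099) = 26.6 × (-2.3218) = -61.76 mV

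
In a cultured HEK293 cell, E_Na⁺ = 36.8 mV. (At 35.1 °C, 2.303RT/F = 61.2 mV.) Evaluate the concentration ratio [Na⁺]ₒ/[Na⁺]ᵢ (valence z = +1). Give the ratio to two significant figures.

log₁₀([out]/[in]) = E·z/(61.2) = 36.8 × 1 / 61.2 = 0.6013
[out]/[in] = 10^(0.6013) = 3.993

4.0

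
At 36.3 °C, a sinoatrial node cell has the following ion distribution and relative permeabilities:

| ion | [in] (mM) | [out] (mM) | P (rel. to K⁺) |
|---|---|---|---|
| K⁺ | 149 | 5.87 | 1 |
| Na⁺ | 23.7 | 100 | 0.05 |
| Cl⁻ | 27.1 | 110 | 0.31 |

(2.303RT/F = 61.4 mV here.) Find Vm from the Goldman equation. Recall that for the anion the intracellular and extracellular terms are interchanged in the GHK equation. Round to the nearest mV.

-60 mV

Vm = 61.4 · log₁₀[(Σ P·[cation]ₒ + Σ P·[anion]ᵢ) / (Σ P·[cation]ᵢ + Σ P·[anion]ₒ)]
Numerator = 1×5.87 + 0.05×100 + 0.31×27.1 = 19.27
Denominator = 1×149 + 0.05×23.7 + 0.31×110 = 184.3
Vm = 61.4 · log₁₀(0.10457) = 61.4 × (-0.9806) = -60.21 mV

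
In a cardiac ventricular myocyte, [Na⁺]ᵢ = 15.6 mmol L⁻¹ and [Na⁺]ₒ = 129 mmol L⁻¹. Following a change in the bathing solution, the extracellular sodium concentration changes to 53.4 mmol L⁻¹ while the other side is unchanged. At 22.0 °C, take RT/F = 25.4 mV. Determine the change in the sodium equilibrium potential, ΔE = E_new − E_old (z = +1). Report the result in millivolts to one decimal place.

-22.4 mV

E_old = (25.4/1)·ln(129/15.6) = 53.66 mV
E_new = (25.4/1)·ln(53.4/15.6) = 31.26 mV
ΔE = 31.26 − (53.66) = -22.40 mV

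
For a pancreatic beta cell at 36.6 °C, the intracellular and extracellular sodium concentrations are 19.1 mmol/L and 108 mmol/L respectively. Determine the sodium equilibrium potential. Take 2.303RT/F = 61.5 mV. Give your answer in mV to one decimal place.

E = (61.5/z) · log₁₀([Na⁺]_out/[Na⁺]_in) with z = +1.
= (61.5/1) · log₁₀(108/19.1) = 61.50 · log₁₀(5.654)
= 61.50 · (0.7524) = 46.27 mV

46.3 mV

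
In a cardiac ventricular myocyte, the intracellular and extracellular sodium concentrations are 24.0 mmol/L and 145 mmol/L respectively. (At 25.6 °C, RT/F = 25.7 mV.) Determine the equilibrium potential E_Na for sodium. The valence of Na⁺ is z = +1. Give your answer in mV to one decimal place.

E = (25.7/z) · ln([Na⁺]_out/[Na⁺]_in) with z = +1.
= (25.7/1) · ln(145/24.0) = 25.70 · ln(6.042)
= 25.70 · (1.7987) = 46.23 mV

46.2 mV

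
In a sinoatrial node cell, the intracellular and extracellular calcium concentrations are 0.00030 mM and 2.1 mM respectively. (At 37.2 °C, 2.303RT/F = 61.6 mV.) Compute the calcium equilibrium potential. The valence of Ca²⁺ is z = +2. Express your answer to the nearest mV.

118 mV

E = (61.6/z) · log₁₀([Ca²⁺]_out/[Ca²⁺]_in) with z = +2.
= (61.6/2) · log₁₀(2.1/0.00030) = 30.80 · log₁₀(7000)
= 30.80 · (3.8451) = 118.43 mV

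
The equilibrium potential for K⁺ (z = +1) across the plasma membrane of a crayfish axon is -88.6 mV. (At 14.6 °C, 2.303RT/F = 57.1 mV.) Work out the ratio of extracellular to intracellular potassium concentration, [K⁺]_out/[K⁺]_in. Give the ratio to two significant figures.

0.028

log₁₀([out]/[in]) = E·z/(57.1) = -88.6 × 1 / 57.1 = -1.5517
[out]/[in] = 10^(-1.5517) = 0.02808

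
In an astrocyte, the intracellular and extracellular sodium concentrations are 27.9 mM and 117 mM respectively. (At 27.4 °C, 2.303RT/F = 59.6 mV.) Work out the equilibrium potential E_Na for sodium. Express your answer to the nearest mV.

37 mV

E = (59.6/z) · log₁₀([Na⁺]_out/[Na⁺]_in) with z = +1.
= (59.6/1) · log₁₀(117/27.9) = 59.60 · log₁₀(4.194)
= 59.60 · (0.6226) = 37.11 mV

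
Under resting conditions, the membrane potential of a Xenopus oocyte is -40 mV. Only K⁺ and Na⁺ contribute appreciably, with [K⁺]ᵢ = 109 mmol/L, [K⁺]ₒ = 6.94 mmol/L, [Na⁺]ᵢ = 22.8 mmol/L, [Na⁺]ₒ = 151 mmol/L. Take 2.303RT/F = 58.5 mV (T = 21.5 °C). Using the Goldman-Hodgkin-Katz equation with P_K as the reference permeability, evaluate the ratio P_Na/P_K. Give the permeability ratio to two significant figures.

0.11

Let α = P_Na/P_K. GHK: Vm = 58.5·log₁₀[(Kₒ + α·Naₒ)/(Kᵢ + α·Naᵢ)].
10^(Vm/58.5) = 10^(-40.0/58.5) = 0.20713
So 0.20713·(Kᵢ + α·Naᵢ) = Kₒ + α·Naₒ → α = (0.20713·109.0 − 6.94) / (151.0 − 0.20713·22.8)
α = (22.58 − 6.94) / (151.0 − 4.723) = 15.64/146.3 = 0.1069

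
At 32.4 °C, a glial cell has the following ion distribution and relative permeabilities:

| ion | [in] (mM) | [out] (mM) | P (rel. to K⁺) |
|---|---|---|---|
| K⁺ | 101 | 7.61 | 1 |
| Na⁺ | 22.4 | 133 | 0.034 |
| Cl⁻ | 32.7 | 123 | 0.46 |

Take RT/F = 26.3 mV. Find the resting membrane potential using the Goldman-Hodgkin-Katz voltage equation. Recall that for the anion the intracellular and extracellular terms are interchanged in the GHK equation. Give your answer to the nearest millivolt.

-46 mV

Vm = 26.3 · ln[(Σ P·[cation]ₒ + Σ P·[anion]ᵢ) / (Σ P·[cation]ᵢ + Σ P·[anion]ₒ)]
Numerator = 1×7.61 + 0.034×133 + 0.46×32.7 = 27.17
Denominator = 1×101 + 0.034×22.4 + 0.46×123 = 158.3
Vm = 26.3 · ln(0.17162) = 26.3 × (-1.7625) = -46.35 mV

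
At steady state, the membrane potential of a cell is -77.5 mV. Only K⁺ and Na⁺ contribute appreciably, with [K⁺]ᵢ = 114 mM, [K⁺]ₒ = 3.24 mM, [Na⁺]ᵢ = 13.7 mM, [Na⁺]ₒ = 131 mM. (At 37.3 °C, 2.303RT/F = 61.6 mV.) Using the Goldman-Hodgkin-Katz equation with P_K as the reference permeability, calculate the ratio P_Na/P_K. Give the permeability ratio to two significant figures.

Let α = P_Na/P_K. GHK: Vm = 61.6·log₁₀[(Kₒ + α·Naₒ)/(Kᵢ + α·Naᵢ)].
10^(Vm/61.6) = 10^(-77.5/61.6) = 0.055193
So 0.055193·(Kᵢ + α·Naᵢ) = Kₒ + α·Naₒ → α = (0.055193·114.0 − 3.24) / (131.0 − 0.055193·13.7)
α = (6.292 − 3.24) / (131.0 − 0.7561) = 3.052/130.2 = 0.02343

0.023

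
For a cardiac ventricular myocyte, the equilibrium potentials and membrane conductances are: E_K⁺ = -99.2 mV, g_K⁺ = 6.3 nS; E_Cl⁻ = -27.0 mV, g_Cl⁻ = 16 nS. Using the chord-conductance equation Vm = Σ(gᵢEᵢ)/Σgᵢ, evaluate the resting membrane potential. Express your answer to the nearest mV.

-47 mV

Σ gᵢEᵢ = 6.3·(-99.2) + 16·(-27.0) = -1056.96
Σ gᵢ = 6.3 + 16 = 22.3
Vm = -1056.96 / 22.3 = -47.40 mV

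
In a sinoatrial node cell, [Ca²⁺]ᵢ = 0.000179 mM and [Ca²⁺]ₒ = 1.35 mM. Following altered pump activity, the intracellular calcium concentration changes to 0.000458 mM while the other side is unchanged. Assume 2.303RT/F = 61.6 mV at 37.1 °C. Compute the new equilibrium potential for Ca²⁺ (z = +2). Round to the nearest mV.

107 mV

After the shift: [Ca²⁺]_out = 1.35, [Ca²⁺]_in = 0.000458 mM.
E_new = (61.6/2)·log₁₀(1.35/0.000458) = 30.80 · (3.4695) = 106.86 mV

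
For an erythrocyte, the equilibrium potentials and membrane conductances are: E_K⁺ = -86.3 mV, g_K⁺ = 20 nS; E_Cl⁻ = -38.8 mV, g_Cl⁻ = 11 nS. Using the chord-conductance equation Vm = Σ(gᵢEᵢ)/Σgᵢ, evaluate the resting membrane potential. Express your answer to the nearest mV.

Σ gᵢEᵢ = 20·(-86.3) + 11·(-38.8) = -2152.80
Σ gᵢ = 20 + 11 = 31
Vm = -2152.80 / 31 = -69.45 mV

-69 mV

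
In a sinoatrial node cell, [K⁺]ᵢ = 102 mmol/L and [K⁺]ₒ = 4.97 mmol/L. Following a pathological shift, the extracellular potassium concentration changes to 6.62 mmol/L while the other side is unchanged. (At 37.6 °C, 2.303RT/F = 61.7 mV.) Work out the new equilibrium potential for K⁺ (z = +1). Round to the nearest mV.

After the shift: [K⁺]_out = 6.62, [K⁺]_in = 102 mmol/L.
E_new = (61.7/1)·log₁₀(6.62/102) = 61.70 · (-1.1877) = -73.28 mV

-73 mV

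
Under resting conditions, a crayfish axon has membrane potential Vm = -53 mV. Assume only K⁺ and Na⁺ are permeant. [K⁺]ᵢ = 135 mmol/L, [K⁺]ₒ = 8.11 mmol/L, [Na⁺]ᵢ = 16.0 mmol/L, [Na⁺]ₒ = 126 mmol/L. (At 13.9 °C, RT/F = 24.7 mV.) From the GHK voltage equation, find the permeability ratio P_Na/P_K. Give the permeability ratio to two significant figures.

0.062

Let α = P_Na/P_K. GHK: Vm = 24.7·ln[(Kₒ + α·Naₒ)/(Kᵢ + α·Naᵢ)].
e^(Vm/24.7) = e^(-53.0/24.7) = 0.11698
So 0.11698·(Kᵢ + α·Naᵢ) = Kₒ + α·Naₒ → α = (0.11698·135.0 − 8.11) / (126.0 − 0.11698·16.0)
α = (15.79 − 8.11) / (126.0 − 1.872) = 7.682/124.1 = 0.06189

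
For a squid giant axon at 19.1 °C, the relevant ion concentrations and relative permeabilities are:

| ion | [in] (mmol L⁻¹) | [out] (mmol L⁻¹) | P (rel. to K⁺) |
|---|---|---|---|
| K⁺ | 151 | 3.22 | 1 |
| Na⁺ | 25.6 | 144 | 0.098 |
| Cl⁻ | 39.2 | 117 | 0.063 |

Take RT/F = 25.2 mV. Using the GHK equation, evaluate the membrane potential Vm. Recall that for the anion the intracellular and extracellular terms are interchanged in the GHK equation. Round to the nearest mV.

-53 mV

Vm = 25.2 · ln[(Σ P·[cation]ₒ + Σ P·[anion]ᵢ) / (Σ P·[cation]ᵢ + Σ P·[anion]ₒ)]
Numerator = 1×3.22 + 0.098×144 + 0.063×39.2 = 19.8
Denominator = 1×151 + 0.098×25.6 + 0.063×117 = 160.9
Vm = 25.2 · ln(0.12308) = 25.2 × (-2.0949) = -52.79 mV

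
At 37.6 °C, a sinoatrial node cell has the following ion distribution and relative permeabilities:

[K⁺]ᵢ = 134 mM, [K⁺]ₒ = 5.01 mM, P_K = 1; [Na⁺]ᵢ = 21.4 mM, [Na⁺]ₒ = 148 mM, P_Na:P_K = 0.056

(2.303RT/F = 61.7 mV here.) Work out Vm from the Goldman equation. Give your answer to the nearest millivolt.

-62 mV

Vm = 61.7 · log₁₀[(Σ P·[cation]ₒ + Σ P·[anion]ᵢ) / (Σ P·[cation]ᵢ + Σ P·[anion]ₒ)]
Numerator = 1×5.01 + 0.056×148 = 13.3
Denominator = 1×134 + 0.056×21.4 = 135.2
Vm = 61.7 · log₁₀(0.098359) = 61.7 × (-1.0072) = -62.14 mV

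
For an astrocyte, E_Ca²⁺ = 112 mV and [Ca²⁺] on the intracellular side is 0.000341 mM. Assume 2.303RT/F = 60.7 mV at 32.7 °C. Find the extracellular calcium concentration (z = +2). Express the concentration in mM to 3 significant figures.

Nernst: E = (60.7/2) · log₁₀([out]/[in]), so log₁₀([out]/[in]) = 112.0 × 2 / 60.7 = 3.6903.
[out]/[in] = 10^(3.6903) = 4901.
[out] = 4901 × 0.000341 = 1.671 mM.

1.67 mM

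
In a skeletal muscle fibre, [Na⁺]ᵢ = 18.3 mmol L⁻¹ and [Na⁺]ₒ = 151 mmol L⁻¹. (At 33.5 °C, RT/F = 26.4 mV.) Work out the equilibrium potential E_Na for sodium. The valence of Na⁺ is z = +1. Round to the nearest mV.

56 mV

E = (26.4/z) · ln([Na⁺]_out/[Na⁺]_in) with z = +1.
= (26.4/1) · ln(151/18.3) = 26.40 · ln(8.251)
= 26.40 · (2.1104) = 55.71 mV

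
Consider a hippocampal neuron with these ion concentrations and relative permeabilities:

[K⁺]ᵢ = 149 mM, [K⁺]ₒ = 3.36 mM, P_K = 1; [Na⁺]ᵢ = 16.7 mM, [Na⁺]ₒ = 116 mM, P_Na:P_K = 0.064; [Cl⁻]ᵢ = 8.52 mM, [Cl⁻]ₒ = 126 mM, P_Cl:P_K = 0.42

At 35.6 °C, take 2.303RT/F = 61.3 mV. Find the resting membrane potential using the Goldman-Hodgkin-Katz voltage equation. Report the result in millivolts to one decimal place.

-70.5 mV

Vm = 61.3 · log₁₀[(Σ P·[cation]ₒ + Σ P·[anion]ᵢ) / (Σ P·[cation]ᵢ + Σ P·[anion]ₒ)]
Numerator = 1×3.36 + 0.064×116 + 0.42×8.52 = 14.36
Denominator = 1×149 + 0.064×16.7 + 0.42×126 = 203
Vm = 61.3 · log₁₀(0.070755) = 61.3 × (-1.1502) = -70.51 mV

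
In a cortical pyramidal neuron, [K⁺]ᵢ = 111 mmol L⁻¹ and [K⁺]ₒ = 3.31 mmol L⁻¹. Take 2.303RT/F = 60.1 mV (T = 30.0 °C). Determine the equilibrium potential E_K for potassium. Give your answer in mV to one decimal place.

-91.7 mV

E = (60.1/z) · log₁₀([K⁺]_out/[K⁺]_in) with z = +1.
= (60.1/1) · log₁₀(3.31/111) = 60.10 · log₁₀(0.02982)
= 60.10 · (-1.5255) = -91.68 mV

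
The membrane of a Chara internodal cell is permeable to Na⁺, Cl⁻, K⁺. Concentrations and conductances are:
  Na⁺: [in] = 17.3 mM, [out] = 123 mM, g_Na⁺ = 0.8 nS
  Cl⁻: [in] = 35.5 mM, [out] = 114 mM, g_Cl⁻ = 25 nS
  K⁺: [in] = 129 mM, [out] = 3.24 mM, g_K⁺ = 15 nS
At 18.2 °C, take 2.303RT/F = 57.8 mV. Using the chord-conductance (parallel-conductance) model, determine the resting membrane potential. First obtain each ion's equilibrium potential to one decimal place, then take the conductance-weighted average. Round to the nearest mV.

-51 mV

E_Na⁺ = (57.8/1)·log₁₀(123/17.3) = 49.2 mV
E_Cl⁻ = (57.8/-1)·log₁₀(114/35.5) = -29.3 mV
E_K⁺ = (57.8/1)·log₁₀(3.24/129) = -92.5 mV
Vm = (Σ gᵢEᵢ)/(Σ gᵢ) = (0.8·49.2 + 25·-29.3 + 15·-92.5) / (0.8 + 25 + 15)
= -2080.64 / 40.8 = -51.00 mV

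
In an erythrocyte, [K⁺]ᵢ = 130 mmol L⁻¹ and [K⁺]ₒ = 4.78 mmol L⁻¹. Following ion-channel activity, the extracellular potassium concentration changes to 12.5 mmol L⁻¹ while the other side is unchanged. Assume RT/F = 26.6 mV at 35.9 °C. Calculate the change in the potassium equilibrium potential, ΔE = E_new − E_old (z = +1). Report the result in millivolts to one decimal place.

25.6 mV

E_old = (26.6/1)·ln(4.78/130) = -87.86 mV
E_new = (26.6/1)·ln(12.5/130) = -62.29 mV
ΔE = -62.29 − (-87.86) = 25.57 mV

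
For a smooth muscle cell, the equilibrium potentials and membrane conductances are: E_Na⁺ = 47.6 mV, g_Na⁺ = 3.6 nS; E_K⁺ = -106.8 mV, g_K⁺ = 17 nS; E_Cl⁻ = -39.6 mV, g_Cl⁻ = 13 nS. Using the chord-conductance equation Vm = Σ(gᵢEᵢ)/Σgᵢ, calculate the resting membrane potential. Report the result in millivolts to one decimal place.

Σ gᵢEᵢ = 3.6·(47.6) + 17·(-106.8) + 13·(-39.6) = -2159.04
Σ gᵢ = 3.6 + 17 + 13 = 33.6
Vm = -2159.04 / 33.6 = -64.26 mV

-64.3 mV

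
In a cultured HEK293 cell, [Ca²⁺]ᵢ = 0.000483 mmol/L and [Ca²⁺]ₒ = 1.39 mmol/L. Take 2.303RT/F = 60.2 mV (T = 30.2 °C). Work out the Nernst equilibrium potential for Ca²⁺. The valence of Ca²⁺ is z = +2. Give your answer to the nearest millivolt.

E = (60.2/z) · log₁₀([Ca²⁺]_out/[Ca²⁺]_in) with z = +2.
= (60.2/2) · log₁₀(1.39/0.000483) = 30.10 · log₁₀(2878)
= 30.10 · (3.4591) = 104.12 mV

104 mV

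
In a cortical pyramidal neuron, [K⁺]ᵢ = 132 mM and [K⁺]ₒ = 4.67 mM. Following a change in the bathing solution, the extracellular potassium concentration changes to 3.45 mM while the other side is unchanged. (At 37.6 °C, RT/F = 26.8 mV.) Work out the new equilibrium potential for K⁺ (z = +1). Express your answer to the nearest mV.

After the shift: [K⁺]_out = 3.45, [K⁺]_in = 132 mM.
E_new = (26.8/1)·ln(3.45/132) = 26.80 · (-3.6444) = -97.67 mV

-98 mV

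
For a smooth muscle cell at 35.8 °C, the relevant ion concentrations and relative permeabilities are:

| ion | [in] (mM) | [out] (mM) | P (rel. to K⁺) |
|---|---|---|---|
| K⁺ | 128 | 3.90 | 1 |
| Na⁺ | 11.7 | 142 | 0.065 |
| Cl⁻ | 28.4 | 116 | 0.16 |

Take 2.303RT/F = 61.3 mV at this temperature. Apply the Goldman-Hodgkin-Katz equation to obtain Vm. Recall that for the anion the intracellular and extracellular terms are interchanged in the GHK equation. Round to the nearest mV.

Vm = 61.3 · log₁₀[(Σ P·[cation]ₒ + Σ P·[anion]ᵢ) / (Σ P·[cation]ᵢ + Σ P·[anion]ₒ)]
Numerator = 1×3.90 + 0.065×142 + 0.16×28.4 = 17.67
Denominator = 1×128 + 0.065×11.7 + 0.16×116 = 147.3
Vm = 61.3 · log₁₀(0.11997) = 61.3 × (-0.9209) = -56.45 mV

-56 mV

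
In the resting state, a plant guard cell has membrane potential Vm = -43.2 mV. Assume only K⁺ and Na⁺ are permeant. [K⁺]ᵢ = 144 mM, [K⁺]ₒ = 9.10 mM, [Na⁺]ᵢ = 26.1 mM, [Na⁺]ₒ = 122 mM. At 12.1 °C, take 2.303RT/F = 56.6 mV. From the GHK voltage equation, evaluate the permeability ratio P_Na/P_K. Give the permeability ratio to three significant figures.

0.134

Let α = P_Na/P_K. GHK: Vm = 56.6·log₁₀[(Kₒ + α·Naₒ)/(Kᵢ + α·Naᵢ)].
10^(Vm/56.6) = 10^(-43.2/56.6) = 0.17248
So 0.17248·(Kᵢ + α·Naᵢ) = Kₒ + α·Naₒ → α = (0.17248·144.0 − 9.1) / (122.0 − 0.17248·26.1)
α = (24.84 − 9.1) / (122.0 − 4.502) = 15.74/117.5 = 0.1339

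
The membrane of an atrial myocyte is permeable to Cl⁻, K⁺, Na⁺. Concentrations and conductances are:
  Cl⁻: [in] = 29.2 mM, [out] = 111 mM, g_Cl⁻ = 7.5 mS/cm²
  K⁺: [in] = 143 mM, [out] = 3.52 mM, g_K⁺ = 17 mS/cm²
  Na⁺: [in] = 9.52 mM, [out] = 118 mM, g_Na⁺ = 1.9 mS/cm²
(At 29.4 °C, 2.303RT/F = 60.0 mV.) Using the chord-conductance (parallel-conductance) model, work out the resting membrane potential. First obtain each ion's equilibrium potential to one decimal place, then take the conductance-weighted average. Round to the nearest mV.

-67 mV

E_Cl⁻ = (60.0/-1)·log₁₀(111/29.2) = -34.8 mV
E_K⁺ = (60.0/1)·log₁₀(3.52/143) = -96.5 mV
E_Na⁺ = (60.0/1)·log₁₀(118/9.52) = 65.6 mV
Vm = (Σ gᵢEᵢ)/(Σ gᵢ) = (7.5·-34.8 + 17·-96.5 + 1.9·65.6) / (7.5 + 17 + 1.9)
= -1776.86 / 26.4 = -67.31 mV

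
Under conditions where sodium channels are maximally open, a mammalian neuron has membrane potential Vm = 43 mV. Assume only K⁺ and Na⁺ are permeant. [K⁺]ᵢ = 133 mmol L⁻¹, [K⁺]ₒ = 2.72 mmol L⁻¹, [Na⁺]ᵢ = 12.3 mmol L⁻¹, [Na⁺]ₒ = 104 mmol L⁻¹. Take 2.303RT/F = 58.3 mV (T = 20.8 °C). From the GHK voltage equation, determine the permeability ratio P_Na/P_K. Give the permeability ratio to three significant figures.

Let α = P_Na/P_K. GHK: Vm = 58.3·log₁₀[(Kₒ + α·Naₒ)/(Kᵢ + α·Naᵢ)].
10^(Vm/58.3) = 10^(43.0/58.3) = 5.4647
So 5.4647·(Kᵢ + α·Naᵢ) = Kₒ + α·Naₒ → α = (5.4647·133.0 − 2.72) / (104.0 − 5.4647·12.3)
α = (726.8 − 2.72) / (104.0 − 67.22) = 724.1/36.78 = 19.68

19.7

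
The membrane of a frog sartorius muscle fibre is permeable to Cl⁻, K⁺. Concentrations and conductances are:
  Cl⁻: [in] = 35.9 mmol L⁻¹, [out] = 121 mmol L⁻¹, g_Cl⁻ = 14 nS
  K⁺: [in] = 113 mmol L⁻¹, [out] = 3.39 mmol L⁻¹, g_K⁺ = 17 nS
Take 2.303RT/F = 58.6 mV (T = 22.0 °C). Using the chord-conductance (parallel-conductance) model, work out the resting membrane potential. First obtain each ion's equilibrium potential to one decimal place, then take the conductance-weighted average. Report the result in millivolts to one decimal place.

-62.9 mV

E_Cl⁻ = (58.6/-1)·log₁₀(121/35.9) = -30.9 mV
E_K⁺ = (58.6/1)·log₁₀(3.39/113) = -89.2 mV
Vm = (Σ gᵢEᵢ)/(Σ gᵢ) = (14·-30.9 + 17·-89.2) / (14 + 17)
= -1949.00 / 31 = -62.87 mV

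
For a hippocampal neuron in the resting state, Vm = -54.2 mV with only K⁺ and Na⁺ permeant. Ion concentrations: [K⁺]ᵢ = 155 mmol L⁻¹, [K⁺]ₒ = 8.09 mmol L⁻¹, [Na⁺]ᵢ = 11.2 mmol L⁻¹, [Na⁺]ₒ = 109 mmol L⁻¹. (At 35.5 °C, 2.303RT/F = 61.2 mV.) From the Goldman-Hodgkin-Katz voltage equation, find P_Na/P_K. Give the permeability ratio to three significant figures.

Let α = P_Na/P_K. GHK: Vm = 61.2·log₁₀[(Kₒ + α·Naₒ)/(Kᵢ + α·Naᵢ)].
10^(Vm/61.2) = 10^(-54.2/61.2) = 0.13013
So 0.13013·(Kᵢ + α·Naᵢ) = Kₒ + α·Naₒ → α = (0.13013·155.0 − 8.09) / (109.0 − 0.13013·11.2)
α = (20.17 − 8.09) / (109.0 − 1.457) = 12.08/107.5 = 0.1123

0.112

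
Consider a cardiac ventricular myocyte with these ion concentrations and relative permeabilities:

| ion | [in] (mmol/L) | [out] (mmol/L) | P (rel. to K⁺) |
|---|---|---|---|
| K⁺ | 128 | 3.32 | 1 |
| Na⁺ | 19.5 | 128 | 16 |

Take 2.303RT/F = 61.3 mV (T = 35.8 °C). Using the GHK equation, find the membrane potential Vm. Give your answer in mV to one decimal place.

41.0 mV

Vm = 61.3 · log₁₀[(Σ P·[cation]ₒ + Σ P·[anion]ᵢ) / (Σ P·[cation]ᵢ + Σ P·[anion]ₒ)]
Numerator = 1×3.32 + 16×128 = 2051
Denominator = 1×128 + 16×19.5 = 440
Vm = 61.3 · log₁₀(4.6621) = 61.3 × (0.6686) = 40.98 mV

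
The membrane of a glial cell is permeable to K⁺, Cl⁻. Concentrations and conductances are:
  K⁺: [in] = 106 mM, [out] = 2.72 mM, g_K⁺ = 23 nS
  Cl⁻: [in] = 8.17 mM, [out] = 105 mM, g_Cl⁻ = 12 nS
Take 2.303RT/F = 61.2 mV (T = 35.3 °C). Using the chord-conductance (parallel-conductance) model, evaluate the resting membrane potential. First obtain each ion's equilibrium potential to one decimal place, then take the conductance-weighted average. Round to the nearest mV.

-87 mV

E_K⁺ = (61.2/1)·log₁₀(2.72/106) = -97.4 mV
E_Cl⁻ = (61.2/-1)·log₁₀(105/8.17) = -67.9 mV
Vm = (Σ gᵢEᵢ)/(Σ gᵢ) = (23·-97.4 + 12·-67.9) / (23 + 12)
= -3055.00 / 35 = -87.29 mV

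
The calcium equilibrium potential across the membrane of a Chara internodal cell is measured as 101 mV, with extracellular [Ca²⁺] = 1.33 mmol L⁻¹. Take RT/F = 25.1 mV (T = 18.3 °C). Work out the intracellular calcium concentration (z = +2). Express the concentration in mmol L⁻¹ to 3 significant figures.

0.000425 mmol L⁻¹

Nernst: E = (25.1/2) · ln([out]/[in]), so ln([out]/[in]) = 101.0 × 2 / 25.1 = 8.0478.
[out]/[in] = e^(8.0478) = 3127.
[in] = 1.33 / 3127 = 0.0004253 mmol L⁻¹.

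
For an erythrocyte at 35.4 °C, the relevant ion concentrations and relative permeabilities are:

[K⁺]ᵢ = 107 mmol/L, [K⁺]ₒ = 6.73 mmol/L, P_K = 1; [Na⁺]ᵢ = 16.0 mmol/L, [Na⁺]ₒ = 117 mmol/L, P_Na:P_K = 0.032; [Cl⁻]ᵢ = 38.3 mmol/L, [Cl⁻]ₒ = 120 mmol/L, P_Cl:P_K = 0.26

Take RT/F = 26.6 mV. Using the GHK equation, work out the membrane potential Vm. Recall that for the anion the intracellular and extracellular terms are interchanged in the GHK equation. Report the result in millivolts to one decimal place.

-50.9 mV

Vm = 26.6 · ln[(Σ P·[cation]ₒ + Σ P·[anion]ᵢ) / (Σ P·[cation]ᵢ + Σ P·[anion]ₒ)]
Numerator = 1×6.73 + 0.032×117 + 0.26×38.3 = 20.43
Denominator = 1×107 + 0.032×16.0 + 0.26×120 = 138.7
Vm = 26.6 · ln(0.1473) = 26.6 × (-1.9153) = -50.95 mV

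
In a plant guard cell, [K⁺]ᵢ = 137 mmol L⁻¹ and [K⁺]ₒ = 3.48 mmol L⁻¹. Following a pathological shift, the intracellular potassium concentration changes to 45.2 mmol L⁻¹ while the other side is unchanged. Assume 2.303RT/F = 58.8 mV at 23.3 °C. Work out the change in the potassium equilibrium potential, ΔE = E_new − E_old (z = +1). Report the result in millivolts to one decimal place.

E_old = (58.8/1)·log₁₀(3.48/137) = -93.79 mV
E_new = (58.8/1)·log₁₀(3.48/45.2) = -65.48 mV
ΔE = -65.48 − (-93.79) = 28.32 mV

28.3 mV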